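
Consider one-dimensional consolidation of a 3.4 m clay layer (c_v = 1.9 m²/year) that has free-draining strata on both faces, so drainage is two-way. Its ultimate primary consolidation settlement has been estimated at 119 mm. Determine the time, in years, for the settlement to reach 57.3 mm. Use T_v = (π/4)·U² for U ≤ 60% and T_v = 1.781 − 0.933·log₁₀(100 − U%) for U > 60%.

t ≈ 0.277 years

Drainage path length: H_d = H/2 = 1.7 m (double drainage).
U = S(t)/S_ult = 57.3/119 = 0.4815.
U ≤ 60%: T_v = (π/4)·U² = (π/4)×0.48151² = 0.1821.
t = T_v·H_d²/c_v = 0.1821×1.7²/1.9 = 0.277 years.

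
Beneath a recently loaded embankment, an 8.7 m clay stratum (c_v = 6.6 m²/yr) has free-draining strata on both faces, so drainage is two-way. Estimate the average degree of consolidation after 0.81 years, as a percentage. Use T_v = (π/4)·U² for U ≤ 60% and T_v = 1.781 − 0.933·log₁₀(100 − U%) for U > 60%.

U ≈ 60 %

Drainage path length: H_d = H/2 = 4.35 m (double drainage).
T_v = c_v·t/H_d² = 6.6×0.81/4.35² = 0.28252.
T_v = 0.28252 corresponds to the U ≤ 60% branch:
U = √(4T_v/π) = 0.5998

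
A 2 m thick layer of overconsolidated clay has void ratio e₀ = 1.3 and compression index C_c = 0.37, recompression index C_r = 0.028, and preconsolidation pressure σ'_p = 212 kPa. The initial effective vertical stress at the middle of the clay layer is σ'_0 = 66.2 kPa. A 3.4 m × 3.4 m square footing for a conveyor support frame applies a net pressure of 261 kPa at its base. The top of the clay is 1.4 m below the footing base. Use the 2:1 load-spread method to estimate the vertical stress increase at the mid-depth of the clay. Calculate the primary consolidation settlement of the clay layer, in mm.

S_c ≈ 9.06 mm

Mid-depth of clay below the footing base: z = 1.4 + 2/2 = 2.4 m.
Stress increase at mid-clay by the 2:1 spreading method:
Δσ = qBL/((B+z)(L+z)) = 261×3.4×3.4/((3.4+2.4)(3.4+2.4)) = 89.69 kPa
Final effective stress: σ'_f = 66.2 + 89.69 = 155.89 kPa.
σ'_f = 155.89 ≤ σ'_p = 212 kPa, so the clay remains overconsolidated and only the recompression index applies:
S_c = C_r·H/(1+e₀)·log₁₀(σ'_f/σ'_0) = 0.028×2/2.3×log₁₀(155.89/66.2)
    = 0.024348 × 0.37196 = 0.009056 m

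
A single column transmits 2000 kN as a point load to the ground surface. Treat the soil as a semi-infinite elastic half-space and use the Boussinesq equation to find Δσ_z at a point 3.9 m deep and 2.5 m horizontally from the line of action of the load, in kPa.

Δσ_z ≈ 26.6 kPa

Boussinesq vertical stress below a point load on an elastic half-space:
Δσ_z = 3P/(2πz²) · [1 + (r/z)²]^(−5/2)
r/z = 2.5/3.9 = 0.64103; [1+(r/z)²]^(−5/2) = 0.42291.
Δσ_z = 3×2000/(2π×3.9²) × 0.42291 = 62.783 × 0.42291 = 26.55 kPa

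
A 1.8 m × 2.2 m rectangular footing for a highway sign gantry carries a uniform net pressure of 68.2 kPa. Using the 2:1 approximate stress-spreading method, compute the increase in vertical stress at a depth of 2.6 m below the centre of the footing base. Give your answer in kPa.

Δσ_z ≈ 12.8 kPa

By the 2:1 method the load spreads at 1 horizontal : 2 vertical, so at depth z the loaded area has grown by z in each plan dimension:
Δσ = qBL/((B+z)(L+z)) = 68.2×1.8×2.2/((1.8+2.6)(2.2+2.6)) = 12.787 kPa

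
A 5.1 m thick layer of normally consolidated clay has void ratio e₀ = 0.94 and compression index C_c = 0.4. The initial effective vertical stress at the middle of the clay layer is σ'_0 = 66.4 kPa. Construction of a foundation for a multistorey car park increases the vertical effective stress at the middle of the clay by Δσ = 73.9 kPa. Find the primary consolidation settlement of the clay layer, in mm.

Final effective stress: σ'_f = σ'_0 + Δσ = 66.4 + 73.9 = 140.3 kPa.
Normally consolidated clay, so the full stress increment lies on the virgin compression line:
S_c = C_c·H/(1+e₀)·log₁₀(σ'_f/σ'_0) = 0.4×5.1/(1+0.94)×log₁₀(140.3/66.4)
    = 1.0515 × 0.32489 = 0.3416 m

S_c ≈ 342 mm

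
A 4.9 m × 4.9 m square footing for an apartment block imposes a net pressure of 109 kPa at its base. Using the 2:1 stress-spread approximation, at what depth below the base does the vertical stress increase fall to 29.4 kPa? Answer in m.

z ≈ 4.53 m

2:1 spreading — at depth z the loaded area has grown by z in each plan dimension:
qB²/(B+z)² = Δσ_z ⇒ z = B(√(q/Δσ_z) − 1) = 4.9×(√(109/29.4) − 1) = 4.535 m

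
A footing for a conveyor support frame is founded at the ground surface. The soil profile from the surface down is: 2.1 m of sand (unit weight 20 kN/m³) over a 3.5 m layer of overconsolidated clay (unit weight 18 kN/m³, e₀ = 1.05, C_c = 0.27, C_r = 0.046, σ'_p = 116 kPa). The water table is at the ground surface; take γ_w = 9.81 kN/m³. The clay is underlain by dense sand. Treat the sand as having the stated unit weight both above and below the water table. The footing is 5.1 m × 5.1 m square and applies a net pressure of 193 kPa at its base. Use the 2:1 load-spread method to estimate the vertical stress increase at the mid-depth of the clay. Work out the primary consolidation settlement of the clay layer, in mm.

Mid-depth of clay below the ground surface: z = 2.1 + 3.5/2 = 3.85 m.
Total vertical stress at mid-clay: σ_v = 20×2.1 + 18×1.75 = 73.5 kPa.
Pore pressure: u = 9.81×(3.85 − 0) = 37.769 kPa.
Initial effective stress: σ'_0 = σ_v − u = 73.5 − 37.769 = 35.731 kPa.
Stress increase at mid-clay by the 2:1 spreading method:
Δσ = qBL/((B+z)(L+z)) = 193×5.1×5.1/((5.1+3.85)(5.1+3.85)) = 62.669 kPa
Final effective stress: σ'_f = 35.731 + 62.669 = 98.4 kPa.
σ'_f = 98.4 ≤ σ'_p = 116 kPa, so the clay remains overconsolidated and only the recompression index applies:
S_c = C_r·H/(1+e₀)·log₁₀(σ'_f/σ'_0) = 0.046×3.5/2.05×log₁₀(98.4/35.731)
    = 0.078536 × 0.43995 = 0.03455 m

S_c ≈ 34.6 mm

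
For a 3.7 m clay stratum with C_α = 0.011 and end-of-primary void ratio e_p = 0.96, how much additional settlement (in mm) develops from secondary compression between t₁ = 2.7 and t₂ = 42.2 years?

Secondary compression: S_s = C_α·H/(1+e_p)·log₁₀(t₂/t₁)
S_s = 0.011×3.7/(1+0.96)×log₁₀(42.2/2.7)
    = 0.02077 × 1.194 = 0.02479 m

S_s ≈ 24.8 mm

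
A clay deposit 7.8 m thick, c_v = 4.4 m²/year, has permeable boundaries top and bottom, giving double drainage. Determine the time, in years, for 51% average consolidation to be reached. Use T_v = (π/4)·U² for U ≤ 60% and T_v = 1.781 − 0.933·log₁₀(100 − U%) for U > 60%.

Drainage path length: H_d = H/2 = 3.9 m (double drainage).
U ≤ 60%: T_v = (π/4)·U² = (π/4)×0.51² = 0.20428.
t = T_v·H_d²/c_v = 0.20428×3.9²/4.4 = 0.7062 years.

t ≈ 0.706 years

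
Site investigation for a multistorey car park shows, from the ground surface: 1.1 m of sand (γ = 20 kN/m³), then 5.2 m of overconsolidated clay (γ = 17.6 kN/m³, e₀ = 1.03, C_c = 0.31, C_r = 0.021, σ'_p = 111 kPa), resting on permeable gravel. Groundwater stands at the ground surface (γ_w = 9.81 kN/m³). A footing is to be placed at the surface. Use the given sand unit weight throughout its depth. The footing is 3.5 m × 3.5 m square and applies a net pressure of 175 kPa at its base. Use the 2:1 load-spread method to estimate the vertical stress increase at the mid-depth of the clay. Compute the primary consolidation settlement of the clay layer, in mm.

Mid-depth of clay below the ground surface: z = 1.1 + 5.2/2 = 3.7 m.
Total vertical stress at mid-clay: σ_v = 20×1.1 + 17.6×2.6 = 67.76 kPa.
Pore pressure: u = 9.81×(3.7 − 0) = 36.297 kPa.
Initial effective stress: σ'_0 = σ_v − u = 67.76 − 36.297 = 31.463 kPa.
Stress increase at mid-clay by the 2:1 spreading method:
Δσ = qBL/((B+z)(L+z)) = 175×3.5×3.5/((3.5+3.7)(3.5+3.7)) = 41.353 kPa
Final effective stress: σ'_f = 31.463 + 41.353 = 72.816 kPa.
σ'_f = 72.816 ≤ σ'_p = 111 kPa, so the clay remains overconsolidated and only the recompression index applies:
S_c = C_r·H/(1+e₀)·log₁₀(σ'_f/σ'_0) = 0.021×5.2/2.03×log₁₀(72.816/31.463)
    = 0.053794 × 0.36443 = 0.0196 m

S_c ≈ 19.6 mm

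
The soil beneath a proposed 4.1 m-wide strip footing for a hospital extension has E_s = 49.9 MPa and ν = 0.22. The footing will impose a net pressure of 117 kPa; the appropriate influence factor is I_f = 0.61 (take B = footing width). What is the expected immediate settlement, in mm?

Immediate (elastic) settlement: S_e = q·B·(1−ν²)/E_s · I_f.
E_s = 49.9 MPa = 49900 kPa.
S_e = 117 × 4.1 × (1 − 0.22²) / 49900 × 0.61
    = 117 × 4.1 × 0.9516 / 49900 × 0.61
    = 0.00558 m = 5.58 mm

S_e ≈ 5.58 mm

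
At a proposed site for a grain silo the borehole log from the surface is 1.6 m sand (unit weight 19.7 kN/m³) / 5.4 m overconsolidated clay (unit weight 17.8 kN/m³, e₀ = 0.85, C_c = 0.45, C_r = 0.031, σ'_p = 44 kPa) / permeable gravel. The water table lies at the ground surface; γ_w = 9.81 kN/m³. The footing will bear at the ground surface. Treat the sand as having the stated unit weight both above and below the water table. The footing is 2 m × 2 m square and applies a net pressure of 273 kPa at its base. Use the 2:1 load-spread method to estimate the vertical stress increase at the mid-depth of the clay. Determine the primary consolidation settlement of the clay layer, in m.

Mid-depth of clay below the ground surface: z = 1.6 + 5.4/2 = 4.3 m.
Total vertical stress at mid-clay: σ_v = 19.7×1.6 + 17.8×2.7 = 79.58 kPa.
Pore pressure: u = 9.81×(4.3 − 0) = 42.183 kPa.
Initial effective stress: σ'_0 = σ_v − u = 79.58 − 42.183 = 37.397 kPa.
Stress increase at mid-clay by the 2:1 spreading method:
Δσ = qBL/((B+z)(L+z)) = 273×2×2/((2+4.3)(2+4.3)) = 27.513 kPa
Final effective stress: σ'_f = 37.397 + 27.513 = 64.91 kPa.
σ'_f = 64.91 > σ'_p = 44 kPa, so the stress path crosses the preconsolidation pressure — recompression up to σ'_p, then virgin compression beyond:
S_c = H/(1+e₀)·[C_r·log₁₀(σ'_p/σ'_0) + C_c·log₁₀(σ'_f/σ'_p)]
    = 5.4/1.85 × [0.031×log₁₀(44/37.397) + 0.45×log₁₀(64.91/44)]
    = 2.9189 × [0.0021891 + 0.075987] = 0.2282 m

S_c ≈ 0.228 m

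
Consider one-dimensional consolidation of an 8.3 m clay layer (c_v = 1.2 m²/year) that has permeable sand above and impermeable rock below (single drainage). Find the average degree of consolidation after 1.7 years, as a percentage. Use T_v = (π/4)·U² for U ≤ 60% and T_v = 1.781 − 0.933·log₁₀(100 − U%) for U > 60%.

Drainage path length: H_d = H = 8.3 m (single drainage).
T_v = c_v·t/H_d² = 1.2×1.7/8.3² = 0.029612.
T_v = 0.029612 corresponds to the U ≤ 60% branch:
U = √(4T_v/π) = 0.1942

U ≈ 19.4 %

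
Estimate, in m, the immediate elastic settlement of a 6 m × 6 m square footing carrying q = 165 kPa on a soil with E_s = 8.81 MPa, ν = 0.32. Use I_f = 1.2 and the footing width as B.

Immediate (elastic) settlement: S_e = q·B·(1−ν²)/E_s · I_f.
E_s = 8.81 MPa = 8810 kPa.
S_e = 165 × 6 × (1 − 0.32²) / 8810 × 1.2
    = 165 × 6 × 0.8976 / 8810 × 1.2
    = 0.121 m

S_e ≈ 0.121 m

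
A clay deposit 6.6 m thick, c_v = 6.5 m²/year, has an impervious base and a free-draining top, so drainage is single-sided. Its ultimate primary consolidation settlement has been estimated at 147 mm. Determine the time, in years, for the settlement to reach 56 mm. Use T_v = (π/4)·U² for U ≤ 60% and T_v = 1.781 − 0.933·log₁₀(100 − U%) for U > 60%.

t ≈ 0.764 years

Drainage path length: H_d = H = 6.6 m (single drainage).
U = S(t)/S_ult = 56/147 = 0.381.
U ≤ 60%: T_v = (π/4)·U² = (π/4)×0.38095² = 0.11398.
t = T_v·H_d²/c_v = 0.11398×6.6²/6.5 = 0.7638 years.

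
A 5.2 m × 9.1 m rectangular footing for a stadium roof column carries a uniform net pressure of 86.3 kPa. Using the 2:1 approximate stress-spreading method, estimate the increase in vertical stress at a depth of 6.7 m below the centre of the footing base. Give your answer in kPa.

Δσ_z ≈ 21.7 kPa

By the 2:1 method the load spreads at 1 horizontal : 2 vertical, so at depth z the loaded area has grown by z in each plan dimension:
Δσ = qBL/((B+z)(L+z)) = 86.3×5.2×9.1/((5.2+6.7)(9.1+6.7)) = 21.72 kPa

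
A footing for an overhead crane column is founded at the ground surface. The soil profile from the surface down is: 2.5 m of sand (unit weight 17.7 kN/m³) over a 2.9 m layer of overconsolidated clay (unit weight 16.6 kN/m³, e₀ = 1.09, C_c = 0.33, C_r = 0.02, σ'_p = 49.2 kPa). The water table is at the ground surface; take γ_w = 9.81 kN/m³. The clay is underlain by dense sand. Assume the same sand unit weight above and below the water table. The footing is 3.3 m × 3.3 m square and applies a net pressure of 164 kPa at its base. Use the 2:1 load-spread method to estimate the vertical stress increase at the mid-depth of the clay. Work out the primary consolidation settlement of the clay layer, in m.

S_c ≈ 0.057 m

Mid-depth of clay below the ground surface: z = 2.5 + 2.9/2 = 3.95 m.
Total vertical stress at mid-clay: σ_v = 17.7×2.5 + 16.6×1.45 = 68.32 kPa.
Pore pressure: u = 9.81×(3.95 − 0) = 38.75 kPa.
Initial effective stress: σ'_0 = σ_v − u = 68.32 − 38.75 = 29.57 kPa.
Stress increase at mid-clay by the 2:1 spreading method:
Δσ = qBL/((B+z)(L+z)) = 164×3.3×3.3/((3.3+3.95)(3.3+3.95)) = 33.978 kPa
Final effective stress: σ'_f = 29.57 + 33.978 = 63.548 kPa.
σ'_f = 63.548 > σ'_p = 49.2 kPa, so the stress path crosses the preconsolidation pressure — recompression up to σ'_p, then virgin compression beyond:
S_c = H/(1+e₀)·[C_r·log₁₀(σ'_p/σ'_0) + C_c·log₁₀(σ'_f/σ'_p)]
    = 2.9/2.09 × [0.02×log₁₀(49.2/29.57) + 0.33×log₁₀(63.548/49.2)]
    = 1.3876 × [0.0044223 + 0.036675] = 0.05703 m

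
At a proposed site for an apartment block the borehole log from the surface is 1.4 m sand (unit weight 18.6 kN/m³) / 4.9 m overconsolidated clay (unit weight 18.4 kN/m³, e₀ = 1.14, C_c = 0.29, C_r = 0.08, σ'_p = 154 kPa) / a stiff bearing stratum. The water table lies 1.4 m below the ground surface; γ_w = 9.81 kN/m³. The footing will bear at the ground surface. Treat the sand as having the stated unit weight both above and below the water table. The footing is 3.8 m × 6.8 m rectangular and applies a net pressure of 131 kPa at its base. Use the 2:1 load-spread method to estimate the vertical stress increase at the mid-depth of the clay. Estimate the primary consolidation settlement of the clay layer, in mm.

Mid-depth of clay below the ground surface: z = 1.4 + 4.9/2 = 3.85 m.
Total vertical stress at mid-clay: σ_v = 18.6×1.4 + 18.4×2.45 = 71.12 kPa.
Pore pressure: u = 9.81×(3.85 − 1.4) = 24.035 kPa.
Initial effective stress: σ'_0 = σ_v − u = 71.12 − 24.035 = 47.085 kPa.
Stress increase at mid-clay by the 2:1 spreading method:
Δσ = qBL/((B+z)(L+z)) = 131×3.8×6.8/((3.8+3.85)(6.8+3.85)) = 41.548 kPa
Final effective stress: σ'_f = 47.085 + 41.548 = 88.633 kPa.
σ'_f = 88.633 ≤ σ'_p = 154 kPa, so the clay remains overconsolidated and only the recompression index applies:
S_c = C_r·H/(1+e₀)·log₁₀(σ'_f/σ'_0) = 0.08×4.9/2.14×log₁₀(88.633/47.085)
    = 0.18318 × 0.27471 = 0.05032 m

S_c ≈ 50.3 mm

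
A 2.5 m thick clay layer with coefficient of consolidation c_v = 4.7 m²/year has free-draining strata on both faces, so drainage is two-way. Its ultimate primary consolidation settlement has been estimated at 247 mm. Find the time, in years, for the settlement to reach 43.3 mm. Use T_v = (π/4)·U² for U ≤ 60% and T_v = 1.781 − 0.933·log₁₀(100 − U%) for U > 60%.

Drainage path length: H_d = H/2 = 1.25 m (double drainage).
U = S(t)/S_ult = 43.3/247 = 0.1753.
U ≤ 60%: T_v = (π/4)·U² = (π/4)×0.1753² = 0.024136.
t = T_v·H_d²/c_v = 0.024136×1.25²/4.7 = 0.008024 years.

t ≈ 0.00802 years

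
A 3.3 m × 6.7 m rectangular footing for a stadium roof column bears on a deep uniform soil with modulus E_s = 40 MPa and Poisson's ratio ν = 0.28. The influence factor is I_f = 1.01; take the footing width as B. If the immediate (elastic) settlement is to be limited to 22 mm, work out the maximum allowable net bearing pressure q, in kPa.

E_s = 40 MPa = 40000 kPa.
S_e = q·B·(1−ν²)/E_s · I_f  ⇒  q = S_e·E_s / (B·(1−ν²)·I_f).
q = 0.022 × 40000 / (3.3 × 0.9216 × 1.01) = 286.5 kPa

q ≈ 286 kPa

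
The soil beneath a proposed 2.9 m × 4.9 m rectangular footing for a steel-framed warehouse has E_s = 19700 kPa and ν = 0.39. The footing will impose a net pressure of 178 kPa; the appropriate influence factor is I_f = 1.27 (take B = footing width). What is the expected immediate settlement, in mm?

S_e ≈ 28.2 mm

Immediate (elastic) settlement: S_e = q·B·(1−ν²)/E_s · I_f.
S_e = 178 × 2.9 × (1 − 0.39²) / 19700 × 1.27
    = 178 × 2.9 × 0.8479 / 19700 × 1.27
    = 0.02822 m = 28.22 mm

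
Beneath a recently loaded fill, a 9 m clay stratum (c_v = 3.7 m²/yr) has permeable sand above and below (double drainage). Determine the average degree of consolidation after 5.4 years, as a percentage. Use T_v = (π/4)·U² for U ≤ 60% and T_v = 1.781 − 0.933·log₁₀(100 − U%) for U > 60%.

U ≈ 92.9 %

Drainage path length: H_d = H/2 = 4.5 m (double drainage).
T_v = c_v·t/H_d² = 3.7×5.4/4.5² = 0.98667.
T_v = 0.98667 corresponds to the U > 60% branch:
U = 1 − 10^((1.781 − T_v)/0.933)/100 = 0.929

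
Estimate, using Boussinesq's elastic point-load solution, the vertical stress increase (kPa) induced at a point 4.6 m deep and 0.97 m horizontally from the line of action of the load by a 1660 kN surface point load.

Boussinesq vertical stress below a point load on an elastic half-space:
Δσ_z = 3P/(2πz²) · [1 + (r/z)²]^(−5/2)
r/z = 0.97/4.6 = 0.21087; [1+(r/z)²]^(−5/2) = 0.89694.
Δσ_z = 3×1660/(2π×4.6²) × 0.89694 = 37.457 × 0.89694 = 33.6 kPa

Δσ_z ≈ 33.6 kPa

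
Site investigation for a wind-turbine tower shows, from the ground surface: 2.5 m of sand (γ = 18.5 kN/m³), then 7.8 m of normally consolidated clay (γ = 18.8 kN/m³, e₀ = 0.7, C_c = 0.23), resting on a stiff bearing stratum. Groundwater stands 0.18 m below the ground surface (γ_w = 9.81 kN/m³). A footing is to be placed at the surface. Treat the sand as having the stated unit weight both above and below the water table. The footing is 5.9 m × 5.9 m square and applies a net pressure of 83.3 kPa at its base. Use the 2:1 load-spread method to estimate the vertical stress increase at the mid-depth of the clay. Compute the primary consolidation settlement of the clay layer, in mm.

S_c ≈ 130 mm

Mid-depth of clay below the ground surface: z = 2.5 + 7.8/2 = 6.4 m.
Total vertical stress at mid-clay: σ_v = 18.5×2.5 + 18.8×3.9 = 119.57 kPa.
Pore pressure: u = 9.81×(6.4 − 0.18) = 61.018 kPa.
Initial effective stress: σ'_0 = σ_v − u = 119.57 − 61.018 = 58.552 kPa.
Stress increase at mid-clay by the 2:1 spreading method:
Δσ = qBL/((B+z)(L+z)) = 83.3×5.9×5.9/((5.9+6.4)(5.9+6.4)) = 19.166 kPa
Final effective stress: σ'_f = σ'_0 + Δσ = 58.552 + 19.166 = 77.718 kPa.
Normally consolidated clay, so the full stress increment lies on the virgin compression line:
S_c = C_c·H/(1+e₀)·log₁₀(σ'_f/σ'_0) = 0.23×7.8/(1+0.7)×log₁₀(77.718/58.552)
    = 1.0553 × 0.12298 = 0.1298 m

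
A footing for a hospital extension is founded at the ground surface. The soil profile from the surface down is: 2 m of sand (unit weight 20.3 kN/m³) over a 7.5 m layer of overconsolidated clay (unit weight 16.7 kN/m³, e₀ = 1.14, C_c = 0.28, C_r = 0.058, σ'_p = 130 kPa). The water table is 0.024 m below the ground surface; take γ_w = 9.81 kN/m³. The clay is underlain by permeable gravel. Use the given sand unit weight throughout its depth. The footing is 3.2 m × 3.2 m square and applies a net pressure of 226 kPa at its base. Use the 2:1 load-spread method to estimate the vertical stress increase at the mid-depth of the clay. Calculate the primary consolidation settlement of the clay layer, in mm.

S_c ≈ 42.3 mm

Mid-depth of clay below the ground surface: z = 2 + 7.5/2 = 5.75 m.
Total vertical stress at mid-clay: σ_v = 20.3×2 + 16.7×3.75 = 103.22 kPa.
Pore pressure: u = 9.81×(5.75 − 0.024) = 56.172 kPa.
Initial effective stress: σ'_0 = σ_v − u = 103.22 − 56.172 = 47.048 kPa.
Stress increase at mid-clay by the 2:1 spreading method:
Δσ = qBL/((B+z)(L+z)) = 226×3.2×3.2/((3.2+5.75)(3.2+5.75)) = 28.891 kPa
Final effective stress: σ'_f = 47.048 + 28.891 = 75.939 kPa.
σ'_f = 75.939 ≤ σ'_p = 130 kPa, so the clay remains overconsolidated and only the recompression index applies:
S_c = C_r·H/(1+e₀)·log₁₀(σ'_f/σ'_0) = 0.058×7.5/2.14×log₁₀(75.939/47.048)
    = 0.20327 × 0.20792 = 0.04226 m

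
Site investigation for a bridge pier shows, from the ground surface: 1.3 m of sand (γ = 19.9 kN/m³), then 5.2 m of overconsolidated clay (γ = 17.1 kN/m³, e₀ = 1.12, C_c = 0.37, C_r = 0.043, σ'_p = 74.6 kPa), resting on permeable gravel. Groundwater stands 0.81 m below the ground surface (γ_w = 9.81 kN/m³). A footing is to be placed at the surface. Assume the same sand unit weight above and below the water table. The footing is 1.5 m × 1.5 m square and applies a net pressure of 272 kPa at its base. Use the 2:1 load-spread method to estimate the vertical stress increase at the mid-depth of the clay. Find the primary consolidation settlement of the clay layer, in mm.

Mid-depth of clay below the ground surface: z = 1.3 + 5.2/2 = 3.9 m.
Total vertical stress at mid-clay: σ_v = 19.9×1.3 + 17.1×2.6 = 70.33 kPa.
Pore pressure: u = 9.81×(3.9 − 0.81) = 30.313 kPa.
Initial effective stress: σ'_0 = σ_v − u = 70.33 − 30.313 = 40.017 kPa.
Stress increase at mid-clay by the 2:1 spreading method:
Δσ = qBL/((B+z)(L+z)) = 272×1.5×1.5/((1.5+3.9)(1.5+3.9)) = 20.988 kPa
Final effective stress: σ'_f = 40.017 + 20.988 = 61.005 kPa.
σ'_f = 61.005 ≤ σ'_p = 74.6 kPa, so the clay remains overconsolidated and only the recompression index applies:
S_c = C_r·H/(1+e₀)·log₁₀(σ'_f/σ'_0) = 0.043×5.2/2.12×log₁₀(61.005/40.017)
    = 0.10547 × 0.18312 = 0.01931 m

S_c ≈ 19.3 mm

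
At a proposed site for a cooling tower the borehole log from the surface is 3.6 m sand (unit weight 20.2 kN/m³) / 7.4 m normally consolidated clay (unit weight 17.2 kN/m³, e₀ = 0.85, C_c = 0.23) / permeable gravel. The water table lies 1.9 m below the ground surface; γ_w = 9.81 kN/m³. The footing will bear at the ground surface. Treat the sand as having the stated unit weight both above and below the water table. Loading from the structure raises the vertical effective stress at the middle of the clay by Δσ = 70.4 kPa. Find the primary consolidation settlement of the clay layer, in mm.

Mid-depth of clay below the ground surface: z = 3.6 + 7.4/2 = 7.3 m.
Total vertical stress at mid-clay: σ_v = 20.2×3.6 + 17.2×3.7 = 136.36 kPa.
Pore pressure: u = 9.81×(7.3 − 1.9) = 52.974 kPa.
Initial effective stress: σ'_0 = σ_v − u = 136.36 − 52.974 = 83.386 kPa.
Final effective stress: σ'_f = σ'_0 + Δσ = 83.386 + 70.4 = 153.79 kPa.
Normally consolidated clay, so the full stress increment lies on the virgin compression line:
S_c = C_c·H/(1+e₀)·log₁₀(σ'_f/σ'_0) = 0.23×7.4/(1+0.85)×log₁₀(153.79/83.386)
    = 0.92 × 0.26583 = 0.2446 m

S_c ≈ 245 mm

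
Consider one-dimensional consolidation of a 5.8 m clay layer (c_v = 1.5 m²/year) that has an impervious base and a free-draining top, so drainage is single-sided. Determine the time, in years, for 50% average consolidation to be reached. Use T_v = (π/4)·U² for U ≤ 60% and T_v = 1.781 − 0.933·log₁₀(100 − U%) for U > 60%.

t ≈ 4.4 years

Drainage path length: H_d = H = 5.8 m (single drainage).
U ≤ 60%: T_v = (π/4)·U² = (π/4)×0.5² = 0.19635.
t = T_v·H_d²/c_v = 0.19635×5.8²/1.5 = 4.403 years.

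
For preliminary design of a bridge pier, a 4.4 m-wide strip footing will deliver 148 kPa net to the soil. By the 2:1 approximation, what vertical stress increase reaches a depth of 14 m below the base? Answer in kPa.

Δσ_z ≈ 35.4 kPa

By the 2:1 method the load spreads at 1 horizontal : 2 vertical, so at depth z the loaded area has grown by z in each plan dimension:
Δσ = qB/(B+z) = 148×4.4/(4.4+14) = 35.391 kPa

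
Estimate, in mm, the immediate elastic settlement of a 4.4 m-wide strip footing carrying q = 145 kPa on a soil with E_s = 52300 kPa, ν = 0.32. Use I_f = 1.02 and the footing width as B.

S_e ≈ 11.2 mm

Immediate (elastic) settlement: S_e = q·B·(1−ν²)/E_s · I_f.
S_e = 145 × 4.4 × (1 − 0.32²) / 52300 × 1.02
    = 145 × 4.4 × 0.8976 / 52300 × 1.02
    = 0.01117 m = 11.17 mm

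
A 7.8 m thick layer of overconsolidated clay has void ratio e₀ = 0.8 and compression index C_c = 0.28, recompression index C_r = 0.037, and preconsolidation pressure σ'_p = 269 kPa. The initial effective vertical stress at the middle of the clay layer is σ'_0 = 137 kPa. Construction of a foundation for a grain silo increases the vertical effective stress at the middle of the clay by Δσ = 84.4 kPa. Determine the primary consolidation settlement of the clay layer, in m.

S_c ≈ 0.0334 m

Final effective stress: σ'_f = 137 + 84.4 = 221.4 kPa.
σ'_f = 221.4 ≤ σ'_p = 269 kPa, so the clay remains overconsolidated and only the recompression index applies:
S_c = C_r·H/(1+e₀)·log₁₀(σ'_f/σ'_0) = 0.037×7.8/1.8×log₁₀(221.4/137)
    = 0.16033 × 0.20846 = 0.03342 m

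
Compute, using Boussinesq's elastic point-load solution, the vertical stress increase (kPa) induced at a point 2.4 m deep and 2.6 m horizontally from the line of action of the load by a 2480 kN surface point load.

Δσ_z ≈ 29.5 kPa

Boussinesq vertical stress below a point load on an elastic half-space:
Δσ_z = 3P/(2πz²) · [1 + (r/z)²]^(−5/2)
r/z = 2.6/2.4 = 1.0833; [1+(r/z)²]^(−5/2) = 0.14356.
Δσ_z = 3×2480/(2π×2.4²) × 0.14356 = 205.58 × 0.14356 = 29.51 kPa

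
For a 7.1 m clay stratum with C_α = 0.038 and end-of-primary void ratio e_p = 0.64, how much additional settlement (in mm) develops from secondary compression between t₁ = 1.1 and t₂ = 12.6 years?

S_s ≈ 174 mm

Secondary compression: S_s = C_α·H/(1+e_p)·log₁₀(t₂/t₁)
S_s = 0.038×7.1/(1+0.64)×log₁₀(12.6/1.1)
    = 0.1645 × 1.059 = 0.1742 m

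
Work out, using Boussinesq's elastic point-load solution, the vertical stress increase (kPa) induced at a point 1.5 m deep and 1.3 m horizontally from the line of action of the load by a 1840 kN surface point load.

Boussinesq vertical stress below a point load on an elastic half-space:
Δσ_z = 3P/(2πz²) · [1 + (r/z)²]^(−5/2)
r/z = 1.3/1.5 = 0.86667; [1+(r/z)²]^(−5/2) = 0.24644.
Δσ_z = 3×1840/(2π×1.5²) × 0.24644 = 390.46 × 0.24644 = 96.22 kPa

Δσ_z ≈ 96.2 kPa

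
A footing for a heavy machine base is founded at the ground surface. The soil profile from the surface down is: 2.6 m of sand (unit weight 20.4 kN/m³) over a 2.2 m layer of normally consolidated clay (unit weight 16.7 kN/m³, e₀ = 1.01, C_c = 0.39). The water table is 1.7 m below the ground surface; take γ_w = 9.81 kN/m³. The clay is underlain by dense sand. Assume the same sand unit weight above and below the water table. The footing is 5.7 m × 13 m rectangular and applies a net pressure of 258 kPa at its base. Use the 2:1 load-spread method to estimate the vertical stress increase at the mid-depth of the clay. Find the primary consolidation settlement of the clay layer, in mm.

S_c ≈ 224 mm

Mid-depth of clay below the ground surface: z = 2.6 + 2.2/2 = 3.7 m.
Total vertical stress at mid-clay: σ_v = 20.4×2.6 + 16.7×1.1 = 71.41 kPa.
Pore pressure: u = 9.81×(3.7 − 1.7) = 19.62 kPa.
Initial effective stress: σ'_0 = σ_v − u = 71.41 − 19.62 = 51.79 kPa.
Stress increase at mid-clay by the 2:1 spreading method:
Δσ = qBL/((B+z)(L+z)) = 258×5.7×13/((5.7+3.7)(13+3.7)) = 121.78 kPa
Final effective stress: σ'_f = σ'_0 + Δσ = 51.79 + 121.78 = 173.57 kPa.
Normally consolidated clay, so the full stress increment lies on the virgin compression line:
S_c = C_c·H/(1+e₀)·log₁₀(σ'_f/σ'_0) = 0.39×2.2/(1+1.01)×log₁₀(173.57/51.79)
    = 0.42687 × 0.52523 = 0.2242 m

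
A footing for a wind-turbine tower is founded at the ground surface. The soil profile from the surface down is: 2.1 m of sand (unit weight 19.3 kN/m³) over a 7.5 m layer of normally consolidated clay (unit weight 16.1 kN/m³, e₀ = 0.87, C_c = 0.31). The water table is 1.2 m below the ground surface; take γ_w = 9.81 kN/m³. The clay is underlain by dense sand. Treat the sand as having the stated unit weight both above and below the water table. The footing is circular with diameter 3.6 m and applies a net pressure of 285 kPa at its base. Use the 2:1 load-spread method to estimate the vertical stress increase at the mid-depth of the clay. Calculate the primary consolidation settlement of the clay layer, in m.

Mid-depth of clay below the ground surface: z = 2.1 + 7.5/2 = 5.85 m.
Total vertical stress at mid-clay: σ_v = 19.3×2.1 + 16.1×3.75 = 100.91 kPa.
Pore pressure: u = 9.81×(5.85 − 1.2) = 45.617 kPa.
Initial effective stress: σ'_0 = σ_v − u = 100.91 − 45.617 = 55.293 kPa.
Stress increase at mid-clay by the 2:1 spreading method:
Δσ ≈ qD²/(D+z)² = 285×3.6²/(3.6+5.85)² = 41.361 kPa
Final effective stress: σ'_f = σ'_0 + Δσ = 55.293 + 41.361 = 96.654 kPa.
Normally consolidated clay, so the full stress increment lies on the virgin compression line:
S_c = C_c·H/(1+e₀)·log₁₀(σ'_f/σ'_0) = 0.31×7.5/(1+0.87)×log₁₀(96.654/55.293)
    = 1.2433 × 0.24255 = 0.3016 m

S_c ≈ 0.302 m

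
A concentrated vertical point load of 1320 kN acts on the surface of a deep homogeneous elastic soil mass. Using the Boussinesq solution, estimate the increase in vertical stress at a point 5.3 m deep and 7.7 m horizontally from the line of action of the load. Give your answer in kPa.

Boussinesq vertical stress below a point load on an elastic half-space:
Δσ_z = 3P/(2πz²) · [1 + (r/z)²]^(−5/2)
r/z = 7.7/5.3 = 1.4528; [1+(r/z)²]^(−5/2) = 0.058593.
Δσ_z = 3×1320/(2π×5.3²) × 0.058593 = 22.437 × 0.058593 = 1.315 kPa

Δσ_z ≈ 1.31 kPa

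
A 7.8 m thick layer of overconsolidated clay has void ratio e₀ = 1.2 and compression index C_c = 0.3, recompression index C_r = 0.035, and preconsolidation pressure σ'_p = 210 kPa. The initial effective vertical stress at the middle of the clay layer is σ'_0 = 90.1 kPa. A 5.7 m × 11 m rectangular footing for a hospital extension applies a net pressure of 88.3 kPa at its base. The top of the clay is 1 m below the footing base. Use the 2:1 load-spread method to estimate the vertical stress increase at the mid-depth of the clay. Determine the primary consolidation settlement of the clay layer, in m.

Mid-depth of clay below the footing base: z = 1 + 7.8/2 = 4.9 m.
Stress increase at mid-clay by the 2:1 spreading method:
Δσ = qBL/((B+z)(L+z)) = 88.3×5.7×11/((5.7+4.9)(11+4.9)) = 32.849 kPa
Final effective stress: σ'_f = 90.1 + 32.849 = 122.95 kPa.
σ'_f = 122.95 ≤ σ'_p = 210 kPa, so the clay remains overconsolidated and only the recompression index applies:
S_c = C_r·H/(1+e₀)·log₁₀(σ'_f/σ'_0) = 0.035×7.8/2.2×log₁₀(122.95/90.1)
    = 0.12409 × 0.135 = 0.01675 m

S_c ≈ 0.0168 m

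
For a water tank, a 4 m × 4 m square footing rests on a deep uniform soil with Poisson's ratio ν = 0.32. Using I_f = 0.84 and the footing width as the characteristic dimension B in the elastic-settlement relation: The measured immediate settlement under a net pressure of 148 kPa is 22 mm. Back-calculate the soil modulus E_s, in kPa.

E_s ≈ 20300 kPa

S_e = q·B·(1−ν²)/E_s · I_f  ⇒  E_s = q·B·(1−ν²)·I_f / S_e.
E_s = 148 × 4 × 0.8976 × 0.84 / 0.022 = 20290 kPa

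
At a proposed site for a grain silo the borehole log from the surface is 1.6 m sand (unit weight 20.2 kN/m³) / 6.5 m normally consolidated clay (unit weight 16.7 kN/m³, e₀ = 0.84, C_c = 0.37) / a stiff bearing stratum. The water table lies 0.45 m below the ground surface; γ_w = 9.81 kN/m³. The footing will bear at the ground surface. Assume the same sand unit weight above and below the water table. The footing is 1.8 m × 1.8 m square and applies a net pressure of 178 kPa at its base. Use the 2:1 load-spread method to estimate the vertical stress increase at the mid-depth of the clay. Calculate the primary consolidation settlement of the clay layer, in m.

S_c ≈ 0.149 m

Mid-depth of clay below the ground surface: z = 1.6 + 6.5/2 = 4.85 m.
Total vertical stress at mid-clay: σ_v = 20.2×1.6 + 16.7×3.25 = 86.595 kPa.
Pore pressure: u = 9.81×(4.85 − 0.45) = 43.164 kPa.
Initial effective stress: σ'_0 = σ_v − u = 86.595 − 43.164 = 43.431 kPa.
Stress increase at mid-clay by the 2:1 spreading method:
Δσ = qBL/((B+z)(L+z)) = 178×1.8×1.8/((1.8+4.85)(1.8+4.85)) = 13.041 kPa
Final effective stress: σ'_f = σ'_0 + Δσ = 43.431 + 13.041 = 56.472 kPa.
Normally consolidated clay, so the full stress increment lies on the virgin compression line:
S_c = C_c·H/(1+e₀)·log₁₀(σ'_f/σ'_0) = 0.37×6.5/(1+0.84)×log₁₀(56.472/43.431)
    = 1.3071 × 0.11403 = 0.149 m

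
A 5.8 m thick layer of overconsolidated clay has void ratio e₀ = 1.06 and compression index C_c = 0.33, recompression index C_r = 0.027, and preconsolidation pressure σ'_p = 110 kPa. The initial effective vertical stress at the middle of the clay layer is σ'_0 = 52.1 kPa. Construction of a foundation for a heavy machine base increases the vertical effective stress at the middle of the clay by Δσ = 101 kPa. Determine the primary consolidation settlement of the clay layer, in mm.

Final effective stress: σ'_f = 52.1 + 101 = 153.1 kPa.
σ'_f = 153.1 > σ'_p = 110 kPa, so the stress path crosses the preconsolidation pressure — recompression up to σ'_p, then virgin compression beyond:
S_c = H/(1+e₀)·[C_r·log₁₀(σ'_p/σ'_0) + C_c·log₁₀(σ'_f/σ'_p)]
    = 5.8/2.06 × [0.027×log₁₀(110/52.1) + 0.33×log₁₀(153.1/110)]
    = 2.8155 × [0.008763 + 0.047382] = 0.1581 m

S_c ≈ 158 mm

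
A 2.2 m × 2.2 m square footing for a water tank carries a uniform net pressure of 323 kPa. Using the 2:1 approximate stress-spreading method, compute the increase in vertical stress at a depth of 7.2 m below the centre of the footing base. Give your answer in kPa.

Δσ_z ≈ 17.7 kPa

By the 2:1 method the load spreads at 1 horizontal : 2 vertical, so at depth z the loaded area has grown by z in each plan dimension:
Δσ = qBL/((B+z)(L+z)) = 323×2.2×2.2/((2.2+7.2)(2.2+7.2)) = 17.693 kPa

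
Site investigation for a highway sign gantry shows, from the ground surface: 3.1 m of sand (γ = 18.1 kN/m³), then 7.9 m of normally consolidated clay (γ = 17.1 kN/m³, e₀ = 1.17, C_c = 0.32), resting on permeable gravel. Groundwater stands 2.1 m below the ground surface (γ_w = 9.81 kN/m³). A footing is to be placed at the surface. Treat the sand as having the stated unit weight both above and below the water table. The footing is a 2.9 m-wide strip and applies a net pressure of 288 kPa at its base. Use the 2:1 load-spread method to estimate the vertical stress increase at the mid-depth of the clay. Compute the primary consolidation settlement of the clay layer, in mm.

S_c ≈ 380 mm

Mid-depth of clay below the ground surface: z = 3.1 + 7.9/2 = 7.05 m.
Total vertical stress at mid-clay: σ_v = 18.1×3.1 + 17.1×3.95 = 123.66 kPa.
Pore pressure: u = 9.81×(7.05 − 2.1) = 48.56 kPa.
Initial effective stress: σ'_0 = σ_v − u = 123.66 − 48.56 = 75.1 kPa.
Stress increase at mid-clay by the 2:1 spreading method:
Δσ = qB/(B+z) = 288×2.9/(2.9+7.05) = 83.94 kPa
Final effective stress: σ'_f = σ'_0 + Δσ = 75.1 + 83.94 = 159.04 kPa.
Normally consolidated clay, so the full stress increment lies on the virgin compression line:
S_c = C_c·H/(1+e₀)·log₁₀(σ'_f/σ'_0) = 0.32×7.9/(1+1.17)×log₁₀(159.04/75.1)
    = 1.165 × 0.32587 = 0.3796 m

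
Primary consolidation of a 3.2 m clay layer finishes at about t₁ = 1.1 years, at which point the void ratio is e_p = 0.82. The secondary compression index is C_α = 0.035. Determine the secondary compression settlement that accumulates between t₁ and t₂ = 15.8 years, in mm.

Secondary compression: S_s = C_α·H/(1+e_p)·log₁₀(t₂/t₁)
S_s = 0.035×3.2/(1+0.82)×log₁₀(15.8/1.1)
    = 0.06154 × 1.157 = 0.07122 m

S_s ≈ 71.2 mm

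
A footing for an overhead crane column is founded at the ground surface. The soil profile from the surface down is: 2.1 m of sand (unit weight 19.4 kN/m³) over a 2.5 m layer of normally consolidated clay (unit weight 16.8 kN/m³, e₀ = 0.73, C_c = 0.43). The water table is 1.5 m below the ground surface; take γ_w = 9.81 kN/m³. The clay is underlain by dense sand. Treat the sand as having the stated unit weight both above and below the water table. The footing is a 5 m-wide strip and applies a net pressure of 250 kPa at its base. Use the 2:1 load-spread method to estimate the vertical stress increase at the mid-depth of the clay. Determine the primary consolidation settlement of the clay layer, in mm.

S_c ≈ 402 mm

Mid-depth of clay below the ground surface: z = 2.1 + 2.5/2 = 3.35 m.
Total vertical stress at mid-clay: σ_v = 19.4×2.1 + 16.8×1.25 = 61.74 kPa.
Pore pressure: u = 9.81×(3.35 − 1.5) = 18.149 kPa.
Initial effective stress: σ'_0 = σ_v − u = 61.74 − 18.149 = 43.591 kPa.
Stress increase at mid-clay by the 2:1 spreading method:
Δσ = qB/(B+z) = 250×5/(5+3.35) = 149.7 kPa
Final effective stress: σ'_f = σ'_0 + Δσ = 43.591 + 149.7 = 193.29 kPa.
Normally consolidated clay, so the full stress increment lies on the virgin compression line:
S_c = C_c·H/(1+e₀)·log₁₀(σ'_f/σ'_0) = 0.43×2.5/(1+0.73)×log₁₀(193.29/43.591)
    = 0.62139 × 0.64681 = 0.4019 m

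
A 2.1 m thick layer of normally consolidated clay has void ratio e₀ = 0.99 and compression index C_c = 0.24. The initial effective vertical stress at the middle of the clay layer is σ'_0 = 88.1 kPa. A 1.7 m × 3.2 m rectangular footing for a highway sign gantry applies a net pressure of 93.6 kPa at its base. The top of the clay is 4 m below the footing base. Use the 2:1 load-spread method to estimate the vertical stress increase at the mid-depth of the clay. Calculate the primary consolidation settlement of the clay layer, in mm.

Mid-depth of clay below the footing base: z = 4 + 2.1/2 = 5.05 m.
Stress increase at mid-clay by the 2:1 spreading method:
Δσ = qBL/((B+z)(L+z)) = 93.6×1.7×3.2/((1.7+5.05)(3.2+5.05)) = 9.1436 kPa
Final effective stress: σ'_f = σ'_0 + Δσ = 88.1 + 9.1436 = 97.244 kPa.
Normally consolidated clay, so the full stress increment lies on the virgin compression line:
S_c = C_c·H/(1+e₀)·log₁₀(σ'_f/σ'_0) = 0.24×2.1/(1+0.99)×log₁₀(97.244/88.1)
    = 0.25327 × 0.042887 = 0.01086 m

S_c ≈ 10.9 mm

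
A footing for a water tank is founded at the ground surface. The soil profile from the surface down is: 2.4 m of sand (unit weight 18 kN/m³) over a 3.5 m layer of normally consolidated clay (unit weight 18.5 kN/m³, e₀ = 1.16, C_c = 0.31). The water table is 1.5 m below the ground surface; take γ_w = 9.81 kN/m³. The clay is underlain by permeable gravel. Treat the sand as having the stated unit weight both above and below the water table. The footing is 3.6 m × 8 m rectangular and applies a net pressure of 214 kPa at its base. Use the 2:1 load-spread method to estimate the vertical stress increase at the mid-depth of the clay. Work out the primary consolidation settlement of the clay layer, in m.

Mid-depth of clay below the ground surface: z = 2.4 + 3.5/2 = 4.15 m.
Total vertical stress at mid-clay: σ_v = 18×2.4 + 18.5×1.75 = 75.575 kPa.
Pore pressure: u = 9.81×(4.15 − 1.5) = 25.997 kPa.
Initial effective stress: σ'_0 = σ_v − u = 75.575 − 25.997 = 49.578 kPa.
Stress increase at mid-clay by the 2:1 spreading method:
Δσ = qBL/((B+z)(L+z)) = 214×3.6×8/((3.6+4.15)(8+4.15)) = 65.453 kPa
Final effective stress: σ'_f = σ'_0 + Δσ = 49.578 + 65.453 = 115.03 kPa.
Normally consolidated clay, so the full stress increment lies on the virgin compression line:
S_c = C_c·H/(1+e₀)·log₁₀(σ'_f/σ'_0) = 0.31×3.5/(1+1.16)×log₁₀(115.03/49.578)
    = 0.50231 × 0.36552 = 0.1836 m

S_c ≈ 0.184 m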